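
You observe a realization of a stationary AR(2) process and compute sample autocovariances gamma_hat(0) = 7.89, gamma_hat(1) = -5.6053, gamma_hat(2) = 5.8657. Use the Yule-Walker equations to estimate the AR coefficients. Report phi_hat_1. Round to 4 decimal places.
\hat\phi_{1} = -0.3680

The Yule-Walker equations for an AR(p) process read, in matrix form,
  Gamma_p phi = r_p,   with   (Gamma_p)_{ij} = gamma(|i - j|),
                       (r_p)_i = gamma(i),   i,j = 1..p.
Substitute the sample gammas (Toeplitz matrix and right-hand side of size 2):
  Gamma_p = [[7.89, -5.6053], [-5.6053, 7.89]]
  r_p     = [-5.6053, 5.8657]
Written out:
  7.89 phi_1 - 5.6053 phi_2 = -5.6053
  -5.6053 phi_1 + 7.89 phi_2 = 5.8657
Solve by Cramer's rule:
  det = gamma(0)^2 - gamma(1)^2 = (7.89)^2 - (-5.6053)^2 = 62.2521 - 31.41938809 = 30.83271191
  phi_hat_1 = [gamma(1) gamma(0) - gamma(1) gamma(2)] / det = [(-5.6053)(7.89) - (-5.6053)(5.8657)] / 30.83271191 = -11.34680879 / 30.83271191 = -0.368
  phi_hat_2 = [gamma(0) gamma(2) - gamma(1)^2] / det = [(7.89)(5.8657) - (-5.6053)^2] / 30.83271191 = 14.86098491 / 30.83271191 = 0.482
So phi_hat = [-0.3680, 0.4820].
Therefore phi_hat_1 = -0.3680.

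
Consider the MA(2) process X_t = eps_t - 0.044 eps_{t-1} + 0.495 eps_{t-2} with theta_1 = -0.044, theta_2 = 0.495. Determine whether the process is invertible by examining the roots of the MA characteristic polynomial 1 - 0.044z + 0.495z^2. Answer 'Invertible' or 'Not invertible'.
\text{Invertible}

The MA(q) characteristic polynomial is P(z) = 1 - 0.044z + 0.495z^2.
Invertibility requires all roots to lie outside the unit circle, i.e. |z| > 1 for every root.
Set 1 + (-0.044) z + (0.495) z^2 = 0, i.e. a z^2 + b z + c = 0 with a = 0.495, b = -0.044, c = 1.
Discriminant D = b^2 - 4ac = (-0.044)^2 - 4*(0.495)*1 = 0.001936 - (1.98) = -1.978064.
D < 0, so the roots are the complex-conjugate pair z = (-b +/- i sqrt(-D)) / (2a) = 0.0444 +/- 1.4206i.
For a conjugate pair |z|^2 = z * conj(z) = (product of roots) = c/a = 1/(0.495) = 2.020202, so |z| = sqrt(2.020202) = 1.4213 for both roots.
Moduli of all roots: 1.4213, 1.4213.
All moduli strictly greater than 1? Yes.
Verdict: Invertible.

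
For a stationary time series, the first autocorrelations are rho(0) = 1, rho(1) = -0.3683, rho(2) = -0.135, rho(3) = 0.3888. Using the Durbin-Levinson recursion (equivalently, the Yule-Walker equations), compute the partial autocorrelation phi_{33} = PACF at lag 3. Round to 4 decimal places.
\phi_{33} = 0.2670

The PACF at lag k is phi_{kk}, the last component of the solution
to the Yule-Walker system G_k phi = r_k where
  (G_k)_{ij} = rho(|i - j|), (r_k)_i = rho(i), i,j = 1..k.
Equivalently, Durbin-Levinson gives phi_{kk} iteratively:
  phi_{11} = rho(1)
  phi_{kk} = [rho(k) - sum_{j=1..k-1} phi_{k-1,j} rho(k-j)]
            / [1 - sum_{j=1..k-1} phi_{k-1,j} rho(j)],
  phi_{k,j} = phi_{k-1,j} - phi_{kk} phi_{k-1,k-j},  j = 1..k-1.
Step k = 1:
  phi_11 = rho(1) = -0.3683.
Step k = 2:
  phi_22 = [rho(2) - phi_11 rho(1)] / [1 - phi_11 rho(1)] = [-0.135 - (-0.3683)(-0.3683)] / [1 - (-0.3683)(-0.3683)]
         = -0.27064489 / 0.86435511 = -0.313118.
  Update: phi_21 = phi_11 - phi_22 phi_11 = -0.3683 - (-0.313118)(-0.3683) = -0.483621.
Step k = 3:
  phi_33 = [rho(3) - phi_21 rho(2) - phi_22 rho(1)] / [1 - phi_21 rho(1) - phi_22 rho(2)]
    numerator   = 0.3888 - (-0.483621)(-0.135) - (-0.313118)(-0.3683) = 0.20818988
    denominator = 1 - (-0.483621)(-0.3683) - (-0.313118)(-0.135) = 0.7796114
  phi_33 = 0.20818988 / 0.7796114 = 0.267.
Therefore phi_{33} = 0.2670.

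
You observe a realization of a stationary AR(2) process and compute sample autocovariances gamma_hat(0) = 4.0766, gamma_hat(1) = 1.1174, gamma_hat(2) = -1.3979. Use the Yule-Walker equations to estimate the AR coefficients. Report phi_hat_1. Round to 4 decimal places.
\hat\phi_{1} = 0.3980

The Yule-Walker equations for an AR(p) process read, in matrix form,
  Gamma_p phi = r_p,   with   (Gamma_p)_{ij} = gamma(|i - j|),
                       (r_p)_i = gamma(i),   i,j = 1..p.
Substitute the sample gammas (Toeplitz matrix and right-hand side of size 2):
  Gamma_p = [[4.0766, 1.1174], [1.1174, 4.0766]]
  r_p     = [1.1174, -1.3979]
Written out:
  4.0766 phi_1 + 1.1174 phi_2 = 1.1174
  1.1174 phi_1 + 4.0766 phi_2 = -1.3979
Solve by Cramer's rule:
  det = gamma(0)^2 - gamma(1)^2 = (4.0766)^2 - (1.1174)^2 = 16.61866756 - 1.24858276 = 15.3700848
  phi_hat_1 = [gamma(1) gamma(0) - gamma(1) gamma(2)] / det = [(1.1174)(4.0766) - (1.1174)(-1.3979)] / 15.3700848 = 6.1172063 / 15.3700848 = 0.398
  phi_hat_2 = [gamma(0) gamma(2) - gamma(1)^2] / det = [(4.0766)(-1.3979) - (1.1174)^2] / 15.3700848 = -6.9472619 / 15.3700848 = -0.452
So phi_hat = [0.3980, -0.4520].
Therefore phi_hat_1 = 0.3980.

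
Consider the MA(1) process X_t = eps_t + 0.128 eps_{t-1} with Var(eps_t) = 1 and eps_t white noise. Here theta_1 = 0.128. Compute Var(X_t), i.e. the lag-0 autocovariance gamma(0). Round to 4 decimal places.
\gamma(0) = 1.0164

For an MA(q) process X_t = eps_t + sum_i theta_i eps_{t-i} with
Var(eps_t) = sigma^2, the variance is
  gamma(0) = sigma^2 * (1 + sum_i theta_i^2).
  sum_i theta_i^2 = (0.128)^2 = 0.016384.
  gamma(0) = 1 * (1 + 0.016384) = 1 * 1.016384 = 1.016384, which rounds to 1.0164.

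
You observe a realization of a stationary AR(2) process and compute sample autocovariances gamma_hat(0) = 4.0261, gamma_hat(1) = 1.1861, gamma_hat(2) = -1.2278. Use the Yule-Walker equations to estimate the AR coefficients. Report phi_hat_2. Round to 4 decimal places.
\hat\phi_{2} = -0.4290

The Yule-Walker equations for an AR(p) process read, in matrix form,
  Gamma_p phi = r_p,   with   (Gamma_p)_{ij} = gamma(|i - j|),
                       (r_p)_i = gamma(i),   i,j = 1..p.
Substitute the sample gammas (Toeplitz matrix and right-hand side of size 2):
  Gamma_p = [[4.0261, 1.1861], [1.1861, 4.0261]]
  r_p     = [1.1861, -1.2278]
Written out:
  4.0261 phi_1 + 1.1861 phi_2 = 1.1861
  1.1861 phi_1 + 4.0261 phi_2 = -1.2278
Solve by Cramer's rule:
  det = gamma(0)^2 - gamma(1)^2 = (4.0261)^2 - (1.1861)^2 = 16.20948121 - 1.40683321 = 14.802648
  phi_hat_1 = [gamma(1) gamma(0) - gamma(1) gamma(2)] / det = [(1.1861)(4.0261) - (1.1861)(-1.2278)] / 14.802648 = 6.23165079 / 14.802648 = 0.421
  phi_hat_2 = [gamma(0) gamma(2) - gamma(1)^2] / det = [(4.0261)(-1.2278) - (1.1861)^2] / 14.802648 = -6.35007879 / 14.802648 = -0.429
So phi_hat = [0.4210, -0.4290].
Therefore phi_hat_2 = -0.4290.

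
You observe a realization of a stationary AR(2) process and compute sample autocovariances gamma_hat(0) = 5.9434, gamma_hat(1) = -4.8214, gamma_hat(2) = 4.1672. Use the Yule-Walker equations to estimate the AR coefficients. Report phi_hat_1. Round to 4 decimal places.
\hat\phi_{1} = -0.7090

The Yule-Walker equations for an AR(p) process read, in matrix form,
  Gamma_p phi = r_p,   with   (Gamma_p)_{ij} = gamma(|i - j|),
                       (r_p)_i = gamma(i),   i,j = 1..p.
Substitute the sample gammas (Toeplitz matrix and right-hand side of size 2):
  Gamma_p = [[5.9434, -4.8214], [-4.8214, 5.9434]]
  r_p     = [-4.8214, 4.1672]
Written out:
  5.9434 phi_1 - 4.8214 phi_2 = -4.8214
  -4.8214 phi_1 + 5.9434 phi_2 = 4.1672
Solve by Cramer's rule:
  det = gamma(0)^2 - gamma(1)^2 = (5.9434)^2 - (-4.8214)^2 = 35.32400356 - 23.24589796 = 12.0781056
  phi_hat_1 = [gamma(1) gamma(0) - gamma(1) gamma(2)] / det = [(-4.8214)(5.9434) - (-4.8214)(4.1672)] / 12.0781056 = -8.56377068 / 12.0781056 = -0.709
  phi_hat_2 = [gamma(0) gamma(2) - gamma(1)^2] / det = [(5.9434)(4.1672) - (-4.8214)^2] / 12.0781056 = 1.52143852 / 12.0781056 = 0.126
So phi_hat = [-0.7090, 0.1260].
Therefore phi_hat_1 = -0.7090.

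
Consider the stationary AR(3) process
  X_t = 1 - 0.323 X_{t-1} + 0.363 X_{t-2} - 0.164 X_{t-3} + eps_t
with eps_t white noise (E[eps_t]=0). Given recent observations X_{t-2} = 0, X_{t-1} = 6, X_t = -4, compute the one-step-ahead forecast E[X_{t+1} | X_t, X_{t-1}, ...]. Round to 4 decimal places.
E[X_{t+1} \mid \mathcal F_t] = 4.4700

For an AR(p) model X_t = c + sum_i phi_i X_{t-i} + eps_t, the
one-step-ahead conditional mean is
  E[X_{t+1} | X_t, ...] = c + sum_i phi_i X_{t+1-i}.
Substitute known values:
  E[X_{t+1} | ...] = 1 + (-0.323) * (-4) + (0.363) * (6) + (-0.164) * (0)
                   = 4.4700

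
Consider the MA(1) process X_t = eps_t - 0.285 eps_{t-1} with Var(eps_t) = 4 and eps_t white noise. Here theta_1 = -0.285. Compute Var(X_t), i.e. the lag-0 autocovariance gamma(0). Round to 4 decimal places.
\gamma(0) = 4.3249

For an MA(q) process X_t = eps_t + sum_i theta_i eps_{t-i} with
Var(eps_t) = sigma^2, the variance is
  gamma(0) = sigma^2 * (1 + sum_i theta_i^2).
  sum_i theta_i^2 = (-0.285)^2 = 0.081225.
  gamma(0) = 4 * (1 + 0.081225) = 4 * 1.081225 = 4.3249.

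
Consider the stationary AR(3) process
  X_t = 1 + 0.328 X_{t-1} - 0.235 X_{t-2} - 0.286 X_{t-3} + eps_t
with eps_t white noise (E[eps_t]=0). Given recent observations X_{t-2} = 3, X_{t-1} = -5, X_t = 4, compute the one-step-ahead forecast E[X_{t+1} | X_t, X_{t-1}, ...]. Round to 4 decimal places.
E[X_{t+1} \mid \mathcal F_t] = 2.6290

For an AR(p) model X_t = c + sum_i phi_i X_{t-i} + eps_t, the
one-step-ahead conditional mean is
  E[X_{t+1} | X_t, ...] = c + sum_i phi_i X_{t+1-i}.
Substitute known values:
  E[X_{t+1} | ...] = 1 + (0.328) * (4) + (-0.235) * (-5) + (-0.286) * (3)
                   = 2.6290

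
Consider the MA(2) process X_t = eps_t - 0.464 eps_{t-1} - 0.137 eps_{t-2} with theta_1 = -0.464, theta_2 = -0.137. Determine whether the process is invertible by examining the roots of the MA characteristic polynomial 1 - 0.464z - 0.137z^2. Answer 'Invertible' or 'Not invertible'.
\text{Invertible}

The MA(q) characteristic polynomial is P(z) = 1 - 0.464z - 0.137z^2.
Invertibility requires all roots to lie outside the unit circle, i.e. |z| > 1 for every root.
Set 1 + (-0.464) z + (-0.137) z^2 = 0, i.e. a z^2 + b z + c = 0 with a = -0.137, b = -0.464, c = 1.
Discriminant D = b^2 - 4ac = (-0.464)^2 - 4*(-0.137)*1 = 0.215296 - (-0.548) = 0.763296.
D >= 0, so the roots are real: z = (-b +/- sqrt(D)) / (2a) = (0.464 +/- 0.873668) / (-0.274).
  z_1 = (0.464 + 0.873668) / (-0.274) = -4.882,   |z_1| = 4.882.
  z_2 = (0.464 - 0.873668) / (-0.274) = 1.4951,   |z_2| = 1.4951.
Moduli of all roots: 4.8820, 1.4951.
All moduli strictly greater than 1? Yes.
Verdict: Invertible.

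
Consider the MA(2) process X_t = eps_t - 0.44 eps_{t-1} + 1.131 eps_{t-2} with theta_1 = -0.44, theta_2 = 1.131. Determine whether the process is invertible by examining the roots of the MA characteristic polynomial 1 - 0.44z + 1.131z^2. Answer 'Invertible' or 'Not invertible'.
\text{Not invertible}

The MA(q) characteristic polynomial is P(z) = 1 - 0.44z + 1.131z^2.
Invertibility requires all roots to lie outside the unit circle, i.e. |z| > 1 for every root.
Set 1 + (-0.44) z + (1.131) z^2 = 0, i.e. a z^2 + b z + c = 0 with a = 1.131, b = -0.44, c = 1.
Discriminant D = b^2 - 4ac = (-0.44)^2 - 4*(1.131)*1 = 0.1936 - (4.524) = -4.3304.
D < 0, so the roots are the complex-conjugate pair z = (-b +/- i sqrt(-D)) / (2a) = 0.1945 +/- 0.92i.
For a conjugate pair |z|^2 = z * conj(z) = (product of roots) = c/a = 1/(1.131) = 0.884173, so |z| = sqrt(0.884173) = 0.9403 for both roots.
Moduli of all roots: 0.9403, 0.9403.
All moduli strictly greater than 1? No.
Verdict: Not invertible.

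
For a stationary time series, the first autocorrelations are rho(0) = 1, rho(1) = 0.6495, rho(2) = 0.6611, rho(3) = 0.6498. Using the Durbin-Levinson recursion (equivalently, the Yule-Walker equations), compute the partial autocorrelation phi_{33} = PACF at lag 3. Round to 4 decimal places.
\phi_{33} = 0.2699

The PACF at lag k is phi_{kk}, the last component of the solution
to the Yule-Walker system G_k phi = r_k where
  (G_k)_{ij} = rho(|i - j|), (r_k)_i = rho(i), i,j = 1..k.
Equivalently, Durbin-Levinson gives phi_{kk} iteratively:
  phi_{11} = rho(1)
  phi_{kk} = [rho(k) - sum_{j=1..k-1} phi_{k-1,j} rho(k-j)]
            / [1 - sum_{j=1..k-1} phi_{k-1,j} rho(j)],
  phi_{k,j} = phi_{k-1,j} - phi_{kk} phi_{k-1,k-j},  j = 1..k-1.
Step k = 1:
  phi_11 = rho(1) = 0.6495.
Step k = 2:
  phi_22 = [rho(2) - phi_11 rho(1)] / [1 - phi_11 rho(1)] = [0.6611 - (0.6495)(0.6495)] / [1 - (0.6495)(0.6495)]
         = 0.23924975 / 0.57814975 = 0.41382.
  Update: phi_21 = phi_11 - phi_22 phi_11 = 0.6495 - (0.41382)(0.6495) = 0.380724.
Step k = 3:
  phi_33 = [rho(3) - phi_21 rho(2) - phi_22 rho(1)] / [1 - phi_21 rho(1) - phi_22 rho(2)]
    numerator   = 0.6498 - (0.380724)(0.6611) - (0.41382)(0.6495) = 0.1293274
    denominator = 1 - (0.380724)(0.6495) - (0.41382)(0.6611) = 0.47914349
  phi_33 = 0.1293274 / 0.47914349 = 0.2699.
Therefore phi_{33} = 0.2699.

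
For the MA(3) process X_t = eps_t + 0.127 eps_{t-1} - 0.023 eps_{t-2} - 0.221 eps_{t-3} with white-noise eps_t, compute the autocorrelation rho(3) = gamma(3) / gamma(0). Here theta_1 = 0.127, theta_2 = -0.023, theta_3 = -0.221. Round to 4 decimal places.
\rho(3) = -0.2074

For an MA(q) process with theta_0 = 1, the autocovariance is
  gamma(k) = sigma^2 * sum_{i=0..q-k} theta_i * theta_{i+k},
and rho(k) = gamma(k) / gamma(0). Sigma^2 cancels.
  numerator   = (1)*(-0.221) = -0.221.
  denominator = (1)^2 + (0.127)^2 + (-0.023)^2 + (-0.221)^2 = 1.065499.
  rho(3) = -0.221 / 1.065499 = -0.2074.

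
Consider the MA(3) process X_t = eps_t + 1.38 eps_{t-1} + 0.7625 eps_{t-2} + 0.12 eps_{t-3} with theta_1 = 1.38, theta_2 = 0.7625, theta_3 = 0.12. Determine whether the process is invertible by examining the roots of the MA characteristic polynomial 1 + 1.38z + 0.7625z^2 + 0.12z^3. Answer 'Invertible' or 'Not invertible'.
\text{Invertible}

The MA(q) characteristic polynomial is P(z) = 1 + 1.38z + 0.7625z^2 + 0.12z^3.
Invertibility requires all roots to lie outside the unit circle, i.e. |z| > 1 for every root.
Degree 3: look for a simple real root z0 first, then factor out (1 - z/z0) and solve the remaining quadratic.
Testing z0 = -4: P(-4) = 1 + (1.38)(-4) + (0.7625)(-4)^2 + (0.12)(-4)^3
  = 1 + (-5.52) + (12.2) + (-7.68) = 0.  So z_0 = -4 is a root, |z_0| = 4.
Divide out the factor (1 + 0.25 z) = (1 - z/z0) (since 1/z0 = -0.25):
  P(z) = (1 + 0.25 z)(1 + (1.13) z + (0.48) z^2)
  [check: z-coef 1.13 - (-0.25) = 1.38; z^2-coef 0.48 - (-0.25)(1.13) = 0.7625; z^3-coef -(-0.25)(0.48) = 0.12.]
Remaining roots from the quadratic factor 1 + (1.13) z + (0.48) z^2:
  Set 1 + (1.13) z + (0.48) z^2 = 0, i.e. a z^2 + b z + c = 0 with a = 0.48, b = 1.13, c = 1.
  Discriminant D = b^2 - 4ac = (1.13)^2 - 4*(0.48)*1 = 1.2769 - (1.92) = -0.6431.
  D < 0, so the roots are the complex-conjugate pair z = (-b +/- i sqrt(-D)) / (2a) = -1.1771 +/- 0.8353i.
  For a conjugate pair |z|^2 = z * conj(z) = (product of roots) = c/a = 1/(0.48) = 2.083333, so |z| = sqrt(2.083333) = 1.4434 for both roots.
Moduli of all roots: 4.0000, 1.4434, 1.4434.
All moduli strictly greater than 1? Yes.
Verdict: Invertible.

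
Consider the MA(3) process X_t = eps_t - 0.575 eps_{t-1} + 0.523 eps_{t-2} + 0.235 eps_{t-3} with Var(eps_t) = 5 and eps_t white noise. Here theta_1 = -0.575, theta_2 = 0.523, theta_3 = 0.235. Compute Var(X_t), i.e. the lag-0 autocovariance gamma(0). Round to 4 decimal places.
\gamma(0) = 8.2969

For an MA(q) process X_t = eps_t + sum_i theta_i eps_{t-i} with
Var(eps_t) = sigma^2, the variance is
  gamma(0) = sigma^2 * (1 + sum_i theta_i^2).
  sum_i theta_i^2 = (-0.575)^2 + (0.523)^2 + (0.235)^2 = 0.330625 + 0.273529 + 0.055225 = 0.659379.
  gamma(0) = 5 * (1 + 0.659379) = 5 * 1.659379 = 8.296895, which rounds to 8.2969.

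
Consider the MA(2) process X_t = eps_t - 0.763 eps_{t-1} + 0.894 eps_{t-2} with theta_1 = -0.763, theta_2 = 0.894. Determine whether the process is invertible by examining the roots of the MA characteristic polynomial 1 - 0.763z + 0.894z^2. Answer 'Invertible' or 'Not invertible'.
\text{Invertible}

The MA(q) characteristic polynomial is P(z) = 1 - 0.763z + 0.894z^2.
Invertibility requires all roots to lie outside the unit circle, i.e. |z| > 1 for every root.
Set 1 + (-0.763) z + (0.894) z^2 = 0, i.e. a z^2 + b z + c = 0 with a = 0.894, b = -0.763, c = 1.
Discriminant D = b^2 - 4ac = (-0.763)^2 - 4*(0.894)*1 = 0.582169 - (3.576) = -2.993831.
D < 0, so the roots are the complex-conjugate pair z = (-b +/- i sqrt(-D)) / (2a) = 0.4267 +/- 0.9677i.
For a conjugate pair |z|^2 = z * conj(z) = (product of roots) = c/a = 1/(0.894) = 1.118568, so |z| = sqrt(1.118568) = 1.0576 for both roots.
Moduli of all roots: 1.0576, 1.0576.
All moduli strictly greater than 1? Yes.
Verdict: Invertible.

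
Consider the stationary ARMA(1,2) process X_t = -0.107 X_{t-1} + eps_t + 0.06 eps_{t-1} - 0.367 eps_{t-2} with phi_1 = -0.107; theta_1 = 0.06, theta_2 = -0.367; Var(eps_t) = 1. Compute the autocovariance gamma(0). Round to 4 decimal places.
\gamma(0) = 1.1347

Multiply the model equation by X_{t-k} and take expectations. With theta_0 = psi_0 = 1 and psi_j the MA(infinity) weights, this gives
  gamma(k) - sum_i phi_i gamma(k-i) = c_k,
  c_k = sigma^2 * sum_{j=k..q} theta_j psi_{j-k}   (c_k = 0 for k > q),
using gamma(-m) = gamma(m).
psi-weights needed (psi_j = theta_j + sum_i phi_i psi_{j-i}):
  psi_1 = theta_1 + phi_1 = 0.06 + (-0.107) = -0.047
  psi_2 = theta_2 + phi_1 psi_1 = -0.367 + (-0.107)(-0.047) = -0.361971
Right-hand sides:
  c_0 = sigma^2 (1 + theta_1 psi_1 + theta_2 psi_2) = 1 * (1 + (0.06)(-0.047) + (-0.367)(-0.361971)) = 1 * 1.130023 = 1.130023
  c_1 = sigma^2 (theta_1 + theta_2 psi_1) = 1 * (0.06 + (-0.367)(-0.047)) = 0.077249
  c_2 = sigma^2 theta_2 = 1 * (-0.367) = -0.367
Equations for k = 0 and k = 1 (AR order 1):
  gamma(0) = phi_1 gamma(1) + c_0
  gamma(1) = phi_1 gamma(0) + c_1
Substituting the second into the first: gamma(0) (1 - phi_1^2) = c_0 + phi_1 c_1, so
  gamma(0) = (c_0 + phi_1 c_1) / (1 - phi_1^2) = (1.130023 + (-0.107)(0.077249)) / (1 - (-0.107)^2) = 1.121758 / 0.988551 = 1.134749.
Therefore gamma(0) = 1.1347 (to 4 decimal places).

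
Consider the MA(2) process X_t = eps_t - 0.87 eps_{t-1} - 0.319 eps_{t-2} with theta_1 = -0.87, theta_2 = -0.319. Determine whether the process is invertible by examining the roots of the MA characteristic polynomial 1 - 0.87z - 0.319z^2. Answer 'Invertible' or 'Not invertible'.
\text{Not invertible}

The MA(q) characteristic polynomial is P(z) = 1 - 0.87z - 0.319z^2.
Invertibility requires all roots to lie outside the unit circle, i.e. |z| > 1 for every root.
Set 1 + (-0.87) z + (-0.319) z^2 = 0, i.e. a z^2 + b z + c = 0 with a = -0.319, b = -0.87, c = 1.
Discriminant D = b^2 - 4ac = (-0.87)^2 - 4*(-0.319)*1 = 0.7569 - (-1.276) = 2.0329.
D >= 0, so the roots are real: z = (-b +/- sqrt(D)) / (2a) = (0.87 +/- 1.425798) / (-0.638).
  z_1 = (0.87 + 1.425798) / (-0.638) = -3.5984,   |z_1| = 3.5984.
  z_2 = (0.87 - 1.425798) / (-0.638) = 0.8712,   |z_2| = 0.8712.
Moduli of all roots: 3.5984, 0.8712.
All moduli strictly greater than 1? No.
Verdict: Not invertible.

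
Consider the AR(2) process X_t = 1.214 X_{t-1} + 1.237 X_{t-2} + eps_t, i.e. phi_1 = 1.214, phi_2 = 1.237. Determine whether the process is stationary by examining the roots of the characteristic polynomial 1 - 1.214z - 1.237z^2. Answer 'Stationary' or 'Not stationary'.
\text{Not stationary}

The AR(p) characteristic polynomial is P(z) = 1 - 1.214z - 1.237z^2.
Stationarity requires all roots to lie outside the unit circle, i.e. |z| > 1 for every root.
Set 1 + (-1.214) z + (-1.237) z^2 = 0, i.e. a z^2 + b z + c = 0 with a = -1.237, b = -1.214, c = 1.
Discriminant D = b^2 - 4ac = (-1.214)^2 - 4*(-1.237)*1 = 1.473796 - (-4.948) = 6.421796.
D >= 0, so the roots are real: z = (-b +/- sqrt(D)) / (2a) = (1.214 +/- 2.534126) / (-2.474).
  z_1 = (1.214 + 2.534126) / (-2.474) = -1.515,   |z_1| = 1.515.
  z_2 = (1.214 - 2.534126) / (-2.474) = 0.5336,   |z_2| = 0.5336.
Moduli of all roots: 1.5150, 0.5336.
All moduli strictly greater than 1? No.
Verdict: Not stationary.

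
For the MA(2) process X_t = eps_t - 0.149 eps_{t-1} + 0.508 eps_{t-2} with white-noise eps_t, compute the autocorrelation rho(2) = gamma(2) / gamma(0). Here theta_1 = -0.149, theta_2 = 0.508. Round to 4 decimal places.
\rho(2) = 0.3968

For an MA(q) process with theta_0 = 1, the autocovariance is
  gamma(k) = sigma^2 * sum_{i=0..q-k} theta_i * theta_{i+k},
and rho(k) = gamma(k) / gamma(0). Sigma^2 cancels.
  numerator   = (1)*(0.508) = 0.508.
  denominator = (1)^2 + (-0.149)^2 + (0.508)^2 = 1.280265.
  rho(2) = 0.508 / 1.280265 = 0.3968.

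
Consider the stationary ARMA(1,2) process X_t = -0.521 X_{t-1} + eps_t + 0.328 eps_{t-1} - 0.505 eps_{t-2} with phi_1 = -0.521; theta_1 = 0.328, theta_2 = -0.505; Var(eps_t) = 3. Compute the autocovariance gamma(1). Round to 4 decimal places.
\gamma(1) = -0.6958

Multiply the model equation by X_{t-k} and take expectations. With theta_0 = psi_0 = 1 and psi_j the MA(infinity) weights, this gives
  gamma(k) - sum_i phi_i gamma(k-i) = c_k,
  c_k = sigma^2 * sum_{j=k..q} theta_j psi_{j-k}   (c_k = 0 for k > q),
using gamma(-m) = gamma(m).
psi-weights needed (psi_j = theta_j + sum_i phi_i psi_{j-i}):
  psi_1 = theta_1 + phi_1 = 0.328 + (-0.521) = -0.193
  psi_2 = theta_2 + phi_1 psi_1 = -0.505 + (-0.521)(-0.193) = -0.404447
Right-hand sides:
  c_0 = sigma^2 (1 + theta_1 psi_1 + theta_2 psi_2) = 3 * (1 + (0.328)(-0.193) + (-0.505)(-0.404447)) = 3 * 1.140942 = 3.422825
  c_1 = sigma^2 (theta_1 + theta_2 psi_1) = 3 * (0.328 + (-0.505)(-0.193)) = 1.276395
  c_2 = sigma^2 theta_2 = 3 * (-0.505) = -1.515
Equations for k = 0 and k = 1 (AR order 1):
  gamma(0) = phi_1 gamma(1) + c_0
  gamma(1) = phi_1 gamma(0) + c_1
Substituting the second into the first: gamma(0) (1 - phi_1^2) = c_0 + phi_1 c_1, so
  gamma(0) = (c_0 + phi_1 c_1) / (1 - phi_1^2) = (3.422825 + (-0.521)(1.276395)) / (1 - (-0.521)^2) = 2.757823 / 0.728559 = 3.785312.
  gamma(1) = phi_1 gamma(0) + c_1 = (-0.521)(3.785312) + (1.276395) = -0.695753.
Therefore gamma(1) = -0.6958 (to 4 decimal places).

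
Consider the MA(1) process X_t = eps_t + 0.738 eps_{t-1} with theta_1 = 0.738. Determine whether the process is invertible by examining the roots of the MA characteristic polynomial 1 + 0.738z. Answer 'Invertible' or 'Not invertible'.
\text{Invertible}

The MA(q) characteristic polynomial is P(z) = 1 + 0.738z.
Invertibility requires all roots to lie outside the unit circle, i.e. |z| > 1 for every root.
This is linear in z: 1 + (0.738) z = 0  =>  z = -1/(0.738) = -1.355014,  |z| = 1.355014.
Moduli of all roots: 1.3550.
All moduli strictly greater than 1? Yes.
Verdict: Invertible.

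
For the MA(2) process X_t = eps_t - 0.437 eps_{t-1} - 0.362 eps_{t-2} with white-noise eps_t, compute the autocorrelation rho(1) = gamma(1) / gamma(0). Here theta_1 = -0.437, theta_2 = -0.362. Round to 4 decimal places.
\rho(1) = -0.2109

For an MA(q) process with theta_0 = 1, the autocovariance is
  gamma(k) = sigma^2 * sum_{i=0..q-k} theta_i * theta_{i+k},
and rho(k) = gamma(k) / gamma(0). Sigma^2 cancels.
  numerator   = (1)*(-0.437) + (-0.437)*(-0.362) = -0.278806.
  denominator = (1)^2 + (-0.437)^2 + (-0.362)^2 = 1.322013.
  rho(1) = -0.278806 / 1.322013 = -0.2109.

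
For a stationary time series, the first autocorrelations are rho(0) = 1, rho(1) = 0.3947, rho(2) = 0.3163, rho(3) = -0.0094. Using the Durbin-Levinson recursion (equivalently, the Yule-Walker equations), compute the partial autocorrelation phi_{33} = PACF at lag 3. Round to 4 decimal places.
\phi_{33} = -0.2280

The PACF at lag k is phi_{kk}, the last component of the solution
to the Yule-Walker system G_k phi = r_k where
  (G_k)_{ij} = rho(|i - j|), (r_k)_i = rho(i), i,j = 1..k.
Equivalently, Durbin-Levinson gives phi_{kk} iteratively:
  phi_{11} = rho(1)
  phi_{kk} = [rho(k) - sum_{j=1..k-1} phi_{k-1,j} rho(k-j)]
            / [1 - sum_{j=1..k-1} phi_{k-1,j} rho(j)],
  phi_{k,j} = phi_{k-1,j} - phi_{kk} phi_{k-1,k-j},  j = 1..k-1.
Step k = 1:
  phi_11 = rho(1) = 0.3947.
Step k = 2:
  phi_22 = [rho(2) - phi_11 rho(1)] / [1 - phi_11 rho(1)] = [0.3163 - (0.3947)(0.3947)] / [1 - (0.3947)(0.3947)]
         = 0.16051191 / 0.84421191 = 0.190132.
  Update: phi_21 = phi_11 - phi_22 phi_11 = 0.3947 - (0.190132)(0.3947) = 0.319655.
Step k = 3:
  phi_33 = [rho(3) - phi_21 rho(2) - phi_22 rho(1)] / [1 - phi_21 rho(1) - phi_22 rho(2)]
    numerator   = -0.0094 - (0.319655)(0.3163) - (0.190132)(0.3947) = -0.18555201
    denominator = 1 - (0.319655)(0.3947) - (0.190132)(0.3163) = 0.81369342
  phi_33 = -0.18555201 / 0.81369342 = -0.228.
Therefore phi_{33} = -0.2280.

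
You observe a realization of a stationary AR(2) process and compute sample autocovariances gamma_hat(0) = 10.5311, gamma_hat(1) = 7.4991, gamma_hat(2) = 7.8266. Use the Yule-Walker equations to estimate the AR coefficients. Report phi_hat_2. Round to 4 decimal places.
\hat\phi_{2} = 0.4790

The Yule-Walker equations for an AR(p) process read, in matrix form,
  Gamma_p phi = r_p,   with   (Gamma_p)_{ij} = gamma(|i - j|),
                       (r_p)_i = gamma(i),   i,j = 1..p.
Substitute the sample gammas (Toeplitz matrix and right-hand side of size 2):
  Gamma_p = [[10.5311, 7.4991], [7.4991, 10.5311]]
  r_p     = [7.4991, 7.8266]
Written out:
  10.5311 phi_1 + 7.4991 phi_2 = 7.4991
  7.4991 phi_1 + 10.5311 phi_2 = 7.8266
Solve by Cramer's rule:
  det = gamma(0)^2 - gamma(1)^2 = (10.5311)^2 - (7.4991)^2 = 110.90406721 - 56.23650081 = 54.6675664
  phi_hat_1 = [gamma(1) gamma(0) - gamma(1) gamma(2)] / det = [(7.4991)(10.5311) - (7.4991)(7.8266)] / 54.6675664 = 20.28131595 / 54.6675664 = 0.371
  phi_hat_2 = [gamma(0) gamma(2) - gamma(1)^2] / det = [(10.5311)(7.8266) - (7.4991)^2] / 54.6675664 = 26.18620645 / 54.6675664 = 0.479
So phi_hat = [0.3710, 0.4790].
Therefore phi_hat_2 = 0.4790.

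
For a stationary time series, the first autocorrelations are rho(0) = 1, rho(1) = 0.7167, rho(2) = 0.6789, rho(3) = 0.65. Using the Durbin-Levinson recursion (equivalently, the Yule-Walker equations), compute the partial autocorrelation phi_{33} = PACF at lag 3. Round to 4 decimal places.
\phi_{33} = 0.1981

The PACF at lag k is phi_{kk}, the last component of the solution
to the Yule-Walker system G_k phi = r_k where
  (G_k)_{ij} = rho(|i - j|), (r_k)_i = rho(i), i,j = 1..k.
Equivalently, Durbin-Levinson gives phi_{kk} iteratively:
  phi_{11} = rho(1)
  phi_{kk} = [rho(k) - sum_{j=1..k-1} phi_{k-1,j} rho(k-j)]
            / [1 - sum_{j=1..k-1} phi_{k-1,j} rho(j)],
  phi_{k,j} = phi_{k-1,j} - phi_{kk} phi_{k-1,k-j},  j = 1..k-1.
Step k = 1:
  phi_11 = rho(1) = 0.7167.
Step k = 2:
  phi_22 = [rho(2) - phi_11 rho(1)] / [1 - phi_11 rho(1)] = [0.6789 - (0.7167)(0.7167)] / [1 - (0.7167)(0.7167)]
         = 0.16524111 / 0.48634111 = 0.339764.
  Update: phi_21 = phi_11 - phi_22 phi_11 = 0.7167 - (0.339764)(0.7167) = 0.473191.
Step k = 3:
  phi_33 = [rho(3) - phi_21 rho(2) - phi_22 rho(1)] / [1 - phi_21 rho(1) - phi_22 rho(2)]
    numerator   = 0.65 - (0.473191)(0.6789) - (0.339764)(0.7167) = 0.08524172
    denominator = 1 - (0.473191)(0.7167) - (0.339764)(0.6789) = 0.43019816
  phi_33 = 0.08524172 / 0.43019816 = 0.1981.
Therefore phi_{33} = 0.1981.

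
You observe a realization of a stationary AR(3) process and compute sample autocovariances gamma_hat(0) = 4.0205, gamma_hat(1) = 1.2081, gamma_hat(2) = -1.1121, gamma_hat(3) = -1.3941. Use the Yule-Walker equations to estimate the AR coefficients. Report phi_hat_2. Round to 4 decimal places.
\hat\phi_{2} = -0.3430

The Yule-Walker equations for an AR(p) process read, in matrix form,
  Gamma_p phi = r_p,   with   (Gamma_p)_{ij} = gamma(|i - j|),
                       (r_p)_i = gamma(i),   i,j = 1..p.
Substitute the sample gammas (Toeplitz matrix and right-hand side of size 3):
  Gamma_p = [[4.0205, 1.2081, -1.1121], [1.2081, 4.0205, 1.2081], [-1.1121, 1.2081, 4.0205]]
  r_p     = [1.2081, -1.1121, -1.3941]
Written out (R1..R3):
  (R1) 4.0205 phi_1 + 1.2081 phi_2 - 1.1121 phi_3 = 1.2081
  (R2) 1.2081 phi_1 + 4.0205 phi_2 + 1.2081 phi_3 = -1.1121
  (R3) -1.1121 phi_1 + 1.2081 phi_2 + 4.0205 phi_3 = -1.3941
Gaussian elimination:
  R2 <- R2 - (1.2081/4.0205) R1 = R2 - (0.300485) R1:  3.657484 phi_2 + 1.542269 phi_3 = -1.475116
  R3 <- R3 - (-1.1121/4.0205) R1 = R3 - (-0.276607) R1:  1.542269 phi_2 + 3.712885 phi_3 = -1.059931
  R3 <- R3 - (1.542269/3.657484) R2 = R3 - (0.421675) R2:  3.062549 phi_3 = -0.437911
Back-substitution:
  phi_hat_3 = -0.437911 / 3.062549 = -0.142989
  phi_hat_2 = (-1.475116 - (1.542269)(-0.142989)) / 3.657484 = -0.343019
  phi_hat_1 = (1.2081 - (1.2081)(-0.343019) - (-1.1121)(-0.142989)) / 4.0205 = 0.364005
So phi_hat = [0.3640, -0.3430, -0.1430].
Therefore phi_hat_2 = -0.3430.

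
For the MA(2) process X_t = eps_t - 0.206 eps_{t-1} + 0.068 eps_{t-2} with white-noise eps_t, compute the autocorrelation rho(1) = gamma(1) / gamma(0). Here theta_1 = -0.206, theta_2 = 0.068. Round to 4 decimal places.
\rho(1) = -0.2101

For an MA(q) process with theta_0 = 1, the autocovariance is
  gamma(k) = sigma^2 * sum_{i=0..q-k} theta_i * theta_{i+k},
and rho(k) = gamma(k) / gamma(0). Sigma^2 cancels.
  numerator   = (1)*(-0.206) + (-0.206)*(0.068) = -0.220008.
  denominator = (1)^2 + (-0.206)^2 + (0.068)^2 = 1.04706.
  rho(1) = -0.220008 / 1.04706 = -0.2101.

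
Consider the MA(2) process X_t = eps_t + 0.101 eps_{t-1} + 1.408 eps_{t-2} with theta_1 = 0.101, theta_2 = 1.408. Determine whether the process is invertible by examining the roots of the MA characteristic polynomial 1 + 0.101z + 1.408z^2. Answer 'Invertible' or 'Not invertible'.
\text{Not invertible}

The MA(q) characteristic polynomial is P(z) = 1 + 0.101z + 1.408z^2.
Invertibility requires all roots to lie outside the unit circle, i.e. |z| > 1 for every root.
Set 1 + (0.101) z + (1.408) z^2 = 0, i.e. a z^2 + b z + c = 0 with a = 1.408, b = 0.101, c = 1.
Discriminant D = b^2 - 4ac = (0.101)^2 - 4*(1.408)*1 = 0.010201 - (5.632) = -5.621799.
D < 0, so the roots are the complex-conjugate pair z = (-b +/- i sqrt(-D)) / (2a) = -0.0359 +/- 0.842i.
For a conjugate pair |z|^2 = z * conj(z) = (product of roots) = c/a = 1/(1.408) = 0.710227, so |z| = sqrt(0.710227) = 0.8427 for both roots.
Moduli of all roots: 0.8427, 0.8427.
All moduli strictly greater than 1? No.
Verdict: Not invertible.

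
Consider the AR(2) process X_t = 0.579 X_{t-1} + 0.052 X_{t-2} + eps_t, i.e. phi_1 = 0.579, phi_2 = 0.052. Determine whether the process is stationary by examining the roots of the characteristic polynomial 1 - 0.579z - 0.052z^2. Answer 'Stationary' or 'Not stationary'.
\text{Stationary}

The AR(p) characteristic polynomial is P(z) = 1 - 0.579z - 0.052z^2.
Stationarity requires all roots to lie outside the unit circle, i.e. |z| > 1 for every root.
Set 1 + (-0.579) z + (-0.052) z^2 = 0, i.e. a z^2 + b z + c = 0 with a = -0.052, b = -0.579, c = 1.
Discriminant D = b^2 - 4ac = (-0.579)^2 - 4*(-0.052)*1 = 0.335241 - (-0.208) = 0.543241.
D >= 0, so the roots are real: z = (-b +/- sqrt(D)) / (2a) = (0.579 +/- 0.737049) / (-0.104).
  z_1 = (0.579 + 0.737049) / (-0.104) = -12.6543,   |z_1| = 12.6543.
  z_2 = (0.579 - 0.737049) / (-0.104) = 1.5197,   |z_2| = 1.5197.
Moduli of all roots: 12.6543, 1.5197.
All moduli strictly greater than 1? Yes.
Verdict: Stationary.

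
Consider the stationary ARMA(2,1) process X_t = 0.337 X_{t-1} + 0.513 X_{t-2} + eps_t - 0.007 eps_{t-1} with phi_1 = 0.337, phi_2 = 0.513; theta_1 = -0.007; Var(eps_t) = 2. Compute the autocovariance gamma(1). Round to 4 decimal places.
\gamma(1) = 3.5407

Multiply the model equation by X_{t-k} and take expectations. With theta_0 = psi_0 = 1 and psi_j the MA(infinity) weights, this gives
  gamma(k) - sum_i phi_i gamma(k-i) = c_k,
  c_k = sigma^2 * sum_{j=k..q} theta_j psi_{j-k}   (c_k = 0 for k > q),
using gamma(-m) = gamma(m).
psi-weights needed (psi_j = theta_j + sum_i phi_i psi_{j-i}):
  psi_1 = theta_1 + phi_1 = -0.007 + (0.337) = 0.33
Right-hand sides:
  c_0 = sigma^2 (1 + theta_1 psi_1) = 2 * (1 + (-0.007)(0.33)) = 2 * 0.99769 = 1.99538
  c_1 = sigma^2 theta_1 = 2 * (-0.007) = -0.014
  c_2 = 0
Equations for k = 0, 1, 2 (AR order 2, c_2 = 0):
  (E0) gamma(0) = phi_1 gamma(1) + phi_2 gamma(2) + c_0
  (E1) gamma(1) = phi_1 gamma(0) + phi_2 gamma(1) + c_1
  (E2) gamma(2) = phi_1 gamma(1) + phi_2 gamma(0)
From (E1): gamma(1) = A gamma(0) + B with
  A = phi_1 / (1 - phi_2) = 0.337 / 0.487 = 0.691992,   B = c_1 / (1 - phi_2) = -0.014 / 0.487 = -0.028747.
Insert (E2) into (E0): gamma(0) (1 - phi_2^2) = phi_1 (1 + phi_2) gamma(1) + c_0.
  phi_1 (1 + phi_2) = (0.337)(1.513) = 0.509881,   1 - phi_2^2 = 0.736831.
Replace gamma(1) by A gamma(0) + B and collect gamma(0):
  gamma(0) [0.736831 - (0.509881)(0.691992)] = (0.509881)(-0.028747) + 1.99538
  gamma(0) * 0.383998 = 1.980722
  gamma(0) = 1.980722 / 0.383998 = 5.158164.
  gamma(1) = A gamma(0) + B = (0.691992)(5.158164) + (-0.028747) = 3.54066.
Therefore gamma(1) = 3.5407 (to 4 decimal places).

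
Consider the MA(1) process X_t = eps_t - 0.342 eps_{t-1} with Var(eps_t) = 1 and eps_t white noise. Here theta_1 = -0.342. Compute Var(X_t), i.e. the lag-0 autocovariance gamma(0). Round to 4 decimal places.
\gamma(0) = 1.1170

For an MA(q) process X_t = eps_t + sum_i theta_i eps_{t-i} with
Var(eps_t) = sigma^2, the variance is
  gamma(0) = sigma^2 * (1 + sum_i theta_i^2).
  sum_i theta_i^2 = (-0.342)^2 = 0.116964.
  gamma(0) = 1 * (1 + 0.116964) = 1 * 1.116964 = 1.116964, which rounds to 1.1170.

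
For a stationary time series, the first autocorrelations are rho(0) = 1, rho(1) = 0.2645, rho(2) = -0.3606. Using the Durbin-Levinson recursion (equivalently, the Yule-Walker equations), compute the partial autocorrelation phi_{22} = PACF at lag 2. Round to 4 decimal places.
\phi_{22} = -0.4629

The PACF at lag k is phi_{kk}, the last component of the solution
to the Yule-Walker system G_k phi = r_k where
  (G_k)_{ij} = rho(|i - j|), (r_k)_i = rho(i), i,j = 1..k.
Equivalently, Durbin-Levinson gives phi_{kk} iteratively:
  phi_{11} = rho(1)
  phi_{kk} = [rho(k) - sum_{j=1..k-1} phi_{k-1,j} rho(k-j)]
            / [1 - sum_{j=1..k-1} phi_{k-1,j} rho(j)],
  phi_{k,j} = phi_{k-1,j} - phi_{kk} phi_{k-1,k-j},  j = 1..k-1.
Step k = 1:
  phi_11 = rho(1) = 0.2645.
Step k = 2:
  phi_22 = [rho(2) - phi_11 rho(1)] / [1 - phi_11 rho(1)] = [-0.3606 - (0.2645)(0.2645)] / [1 - (0.2645)(0.2645)]
         = -0.43056025 / 0.93003975 = -0.4629.
Therefore phi_{22} = -0.4629.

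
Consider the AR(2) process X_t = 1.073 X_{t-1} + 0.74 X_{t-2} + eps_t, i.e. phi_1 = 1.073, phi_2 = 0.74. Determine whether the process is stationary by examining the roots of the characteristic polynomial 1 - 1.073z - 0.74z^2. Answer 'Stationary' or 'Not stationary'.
\text{Not stationary}

The AR(p) characteristic polynomial is P(z) = 1 - 1.073z - 0.74z^2.
Stationarity requires all roots to lie outside the unit circle, i.e. |z| > 1 for every root.
Set 1 + (-1.073) z + (-0.74) z^2 = 0, i.e. a z^2 + b z + c = 0 with a = -0.74, b = -1.073, c = 1.
Discriminant D = b^2 - 4ac = (-1.073)^2 - 4*(-0.74)*1 = 1.151329 - (-2.96) = 4.111329.
D >= 0, so the roots are real: z = (-b +/- sqrt(D)) / (2a) = (1.073 +/- 2.027641) / (-1.48).
  z_1 = (1.073 + 2.027641) / (-1.48) = -2.095,   |z_1| = 2.095.
  z_2 = (1.073 - 2.027641) / (-1.48) = 0.645,   |z_2| = 0.645.
Moduli of all roots: 2.0950, 0.6450.
All moduli strictly greater than 1? No.
Verdict: Not stationary.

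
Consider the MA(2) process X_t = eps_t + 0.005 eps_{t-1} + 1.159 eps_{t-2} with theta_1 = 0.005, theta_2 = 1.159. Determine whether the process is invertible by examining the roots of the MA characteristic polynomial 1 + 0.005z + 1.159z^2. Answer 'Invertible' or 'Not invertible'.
\text{Not invertible}

The MA(q) characteristic polynomial is P(z) = 1 + 0.005z + 1.159z^2.
Invertibility requires all roots to lie outside the unit circle, i.e. |z| > 1 for every root.
Set 1 + (0.005) z + (1.159) z^2 = 0, i.e. a z^2 + b z + c = 0 with a = 1.159, b = 0.005, c = 1.
Discriminant D = b^2 - 4ac = (0.005)^2 - 4*(1.159)*1 = 0.000025 - (4.636) = -4.635975.
D < 0, so the roots are the complex-conjugate pair z = (-b +/- i sqrt(-D)) / (2a) = -0.0022 +/- 0.9289i.
For a conjugate pair |z|^2 = z * conj(z) = (product of roots) = c/a = 1/(1.159) = 0.862813, so |z| = sqrt(0.862813) = 0.9289 for both roots.
Moduli of all roots: 0.9289, 0.9289.
All moduli strictly greater than 1? No.
Verdict: Not invertible.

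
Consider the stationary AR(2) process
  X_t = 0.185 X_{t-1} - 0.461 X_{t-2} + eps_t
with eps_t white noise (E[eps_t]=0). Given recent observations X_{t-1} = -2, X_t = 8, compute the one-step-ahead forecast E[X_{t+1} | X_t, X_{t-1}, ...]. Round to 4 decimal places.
E[X_{t+1} \mid \mathcal F_t] = 2.4020

For an AR(p) model X_t = c + sum_i phi_i X_{t-i} + eps_t, the
one-step-ahead conditional mean is
  E[X_{t+1} | X_t, ...] = c + sum_i phi_i X_{t+1-i}.
Substitute known values:
  E[X_{t+1} | ...] = (0.185) * (8) + (-0.461) * (-2)
                   = 2.4020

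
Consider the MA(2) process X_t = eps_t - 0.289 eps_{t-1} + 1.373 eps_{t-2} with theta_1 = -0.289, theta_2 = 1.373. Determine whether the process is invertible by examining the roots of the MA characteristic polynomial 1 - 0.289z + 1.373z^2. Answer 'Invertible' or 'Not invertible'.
\text{Not invertible}

The MA(q) characteristic polynomial is P(z) = 1 - 0.289z + 1.373z^2.
Invertibility requires all roots to lie outside the unit circle, i.e. |z| > 1 for every root.
Set 1 + (-0.289) z + (1.373) z^2 = 0, i.e. a z^2 + b z + c = 0 with a = 1.373, b = -0.289, c = 1.
Discriminant D = b^2 - 4ac = (-0.289)^2 - 4*(1.373)*1 = 0.083521 - (5.492) = -5.408479.
D < 0, so the roots are the complex-conjugate pair z = (-b +/- i sqrt(-D)) / (2a) = 0.1052 +/- 0.8469i.
For a conjugate pair |z|^2 = z * conj(z) = (product of roots) = c/a = 1/(1.373) = 0.728332, so |z| = sqrt(0.728332) = 0.8534 for both roots.
Moduli of all roots: 0.8534, 0.8534.
All moduli strictly greater than 1? No.
Verdict: Not invertible.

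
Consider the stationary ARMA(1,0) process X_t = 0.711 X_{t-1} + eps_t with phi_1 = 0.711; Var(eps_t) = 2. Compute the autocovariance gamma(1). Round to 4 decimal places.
\gamma(1) = 2.8758

Multiply the model equation by X_{t-k} and take expectations. With theta_0 = psi_0 = 1 and psi_j the MA(infinity) weights, this gives
  gamma(k) - sum_i phi_i gamma(k-i) = c_k,
  c_k = sigma^2 * sum_{j=k..q} theta_j psi_{j-k}   (c_k = 0 for k > q),
using gamma(-m) = gamma(m).
Pure AR (q = 0): c_0 = sigma^2 = 2, c_k = 0 for k >= 1.
Equations for k = 0 and k = 1 (AR order 1):
  gamma(0) = phi_1 gamma(1) + c_0
  gamma(1) = phi_1 gamma(0) + c_1
Substituting the second into the first: gamma(0) (1 - phi_1^2) = c_0 + phi_1 c_1, so
  gamma(0) = c_0 / (1 - phi_1^2) = 2 / (1 - (0.711)^2) = 2 / 0.494479 = 4.044661.
  gamma(1) = phi_1 gamma(0) = (0.711)(4.044661) = 2.875754.
Therefore gamma(1) = 2.8758 (to 4 decimal places).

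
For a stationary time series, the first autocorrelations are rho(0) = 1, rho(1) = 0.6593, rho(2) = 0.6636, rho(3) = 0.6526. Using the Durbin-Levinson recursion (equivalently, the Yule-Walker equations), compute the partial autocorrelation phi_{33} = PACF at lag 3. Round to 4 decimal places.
\phi_{33} = 0.2651

The PACF at lag k is phi_{kk}, the last component of the solution
to the Yule-Walker system G_k phi = r_k where
  (G_k)_{ij} = rho(|i - j|), (r_k)_i = rho(i), i,j = 1..k.
Equivalently, Durbin-Levinson gives phi_{kk} iteratively:
  phi_{11} = rho(1)
  phi_{kk} = [rho(k) - sum_{j=1..k-1} phi_{k-1,j} rho(k-j)]
            / [1 - sum_{j=1..k-1} phi_{k-1,j} rho(j)],
  phi_{k,j} = phi_{k-1,j} - phi_{kk} phi_{k-1,k-j},  j = 1..k-1.
Step k = 1:
  phi_11 = rho(1) = 0.6593.
Step k = 2:
  phi_22 = [rho(2) - phi_11 rho(1)] / [1 - phi_11 rho(1)] = [0.6636 - (0.6593)(0.6593)] / [1 - (0.6593)(0.6593)]
         = 0.22892351 / 0.56532351 = 0.404942.
  Update: phi_21 = phi_11 - phi_22 phi_11 = 0.6593 - (0.404942)(0.6593) = 0.392321.
Step k = 3:
  phi_33 = [rho(3) - phi_21 rho(2) - phi_22 rho(1)] / [1 - phi_21 rho(1) - phi_22 rho(2)]
    numerator   = 0.6526 - (0.392321)(0.6636) - (0.404942)(0.6593) = 0.12527692
    denominator = 1 - (0.392321)(0.6593) - (0.404942)(0.6636) = 0.47262265
  phi_33 = 0.12527692 / 0.47262265 = 0.2651.
Therefore phi_{33} = 0.2651.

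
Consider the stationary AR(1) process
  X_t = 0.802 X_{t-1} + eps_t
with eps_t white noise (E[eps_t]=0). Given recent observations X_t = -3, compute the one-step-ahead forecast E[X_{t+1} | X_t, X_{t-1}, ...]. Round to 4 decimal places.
E[X_{t+1} \mid \mathcal F_t] = -2.4060

For an AR(p) model X_t = c + sum_i phi_i X_{t-i} + eps_t, the
one-step-ahead conditional mean is
  E[X_{t+1} | X_t, ...] = c + sum_i phi_i X_{t+1-i}.
Substitute known values:
  E[X_{t+1} | ...] = (0.802) * (-3)
                   = -2.4060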